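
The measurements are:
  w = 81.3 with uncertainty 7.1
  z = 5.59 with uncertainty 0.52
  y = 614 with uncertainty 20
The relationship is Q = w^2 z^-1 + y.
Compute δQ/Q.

0.131

Let p = w^2·z^-1 = 1180. δp/p = √((2·δw/w)² + (-1·δz/z)²) = √(0.0305 + 0.00865) = 0.198, so δp = 234.
Q = p + y: δQ = √(δp² + δy²) = √(54700 + 400) = 235
Q = 1800, so δQ/Q = 235/1800 = 0.131.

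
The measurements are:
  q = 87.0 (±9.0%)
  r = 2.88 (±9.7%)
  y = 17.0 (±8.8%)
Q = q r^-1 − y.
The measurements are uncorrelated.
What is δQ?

4.27

Let p = q·r^-1 = 30.2. δp/p = √((1·δq/q)² + (-1·δr/r)²) = √(0.00810 + 0.00941) = 0.132, so δp = 4.00.
Q = p − y: δQ = √(δp² + δy²) = √(16.0 + 2.24) = 4.27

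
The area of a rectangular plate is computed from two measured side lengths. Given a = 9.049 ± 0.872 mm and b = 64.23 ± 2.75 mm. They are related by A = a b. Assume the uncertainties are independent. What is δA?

61.3 mm^2

A is a product of powers, so relative uncertainties combine in quadrature:
  (1·δa/a)² = (1×0.0964)² = 0.00929;  (1·δb/b)² = (1×0.0428)² = 0.00183
δA/A = √(0.0111) = 0.105
A = 581.2 mm^2, so δA = 0.105 × 581.2 = 61.3 mm^2.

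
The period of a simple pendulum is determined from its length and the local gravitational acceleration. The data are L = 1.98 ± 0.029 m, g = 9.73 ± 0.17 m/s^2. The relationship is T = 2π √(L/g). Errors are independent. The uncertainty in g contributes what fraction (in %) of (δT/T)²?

(δT/T)² = (½·δL/L)² + (−½·δg/g)²
  L term: (0.5×0.0146)² = 5.36e-05
  g term: (-0.5×0.0175)² = 7.63e-05
Total = 0.000130. Share from g = 7.63e-05/0.000130 = 0.587.

58.7%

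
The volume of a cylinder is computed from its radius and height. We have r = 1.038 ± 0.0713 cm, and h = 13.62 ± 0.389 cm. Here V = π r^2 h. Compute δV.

V is a product of powers, so relative uncertainties combine in quadrature:
  (2·δr/r)² = (2×0.0687)² = 0.0189;  (1·δh/h)² = (1×0.0286)² = 0.000816
δV/V = √(0.0197) = 0.140
V = 46.10 cm^3, so δV = 0.140 × 46.10 = 6.47 cm^3.

6.47 cm^3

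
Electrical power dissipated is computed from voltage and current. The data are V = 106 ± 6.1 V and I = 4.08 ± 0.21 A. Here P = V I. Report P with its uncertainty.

432 ± 33.4 W

Products/powers → add relative errors in quadrature, weighted by exponent:
  (1·δV/V)² = (1×0.0575)² = 0.00331;  (1·δI/I)² = (1×0.0515)² = 0.00265
δP/P = √(0.00596) = 0.0772
P = 432 W, so δP = 0.0772 × 432 = 33.4 W.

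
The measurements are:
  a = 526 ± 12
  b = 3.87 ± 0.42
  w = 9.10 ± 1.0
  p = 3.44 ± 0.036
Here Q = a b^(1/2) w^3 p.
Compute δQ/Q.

0.335

For a monomial Q ∝ a, b^(1/2), w^3, p, fractional errors add in quadrature:
  (1·δa/a)² = (1×0.0228)² = 0.000520;  (½·δb/b)² = (0.5×0.109)² = 0.00294;  (3·δw/w)² = (3×0.110)² = 0.109;  (1·δp/p)² = (1×0.0105)² = 0.000110
δQ/Q = √(0.112) = 0.335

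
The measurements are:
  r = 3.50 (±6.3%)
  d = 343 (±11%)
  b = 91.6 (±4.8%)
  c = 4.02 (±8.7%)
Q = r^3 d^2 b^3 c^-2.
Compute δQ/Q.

For a monomial Q ∝ r^3, d^2, b^3, c^-2, fractional errors add in quadrature:
  (3·δr/r)² = (3×0.0630)² = 0.0357;  (2·δd/d)² = (2×0.110)² = 0.0484;  (3·δb/b)² = (3×0.0480)² = 0.0207;  (-2·δc/c)² = (-2×0.0870)² = 0.0303
δQ/Q = √(0.135) = 0.368

0.368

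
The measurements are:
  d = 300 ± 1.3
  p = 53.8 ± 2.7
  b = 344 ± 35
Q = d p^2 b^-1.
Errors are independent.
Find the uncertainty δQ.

361

For a monomial Q ∝ d, p^2, b^-1, fractional errors add in quadrature:
  (1·δd/d)² = (1×0.00433)² = 1.88e-05;  (2·δp/p)² = (2×0.0502)² = 0.0101;  (-1·δb/b)² = (-1×0.102)² = 0.0104
δQ/Q = √(0.0204) = 0.143
Q = 2520, so δQ = 0.143 × 2520 = 361.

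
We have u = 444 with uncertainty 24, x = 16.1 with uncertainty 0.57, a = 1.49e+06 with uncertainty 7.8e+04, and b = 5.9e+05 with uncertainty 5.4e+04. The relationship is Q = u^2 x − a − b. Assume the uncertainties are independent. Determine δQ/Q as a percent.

Let p = u^2·x = 3.17e+06. δp/p = √((2·δu/u)² + (1·δx/x)²) = √(0.0117 + 0.00125) = 0.114, so δp = 3.61e+05.
Q = p − a − b: δQ = √(δp² + δa² + δb²) = √(1.3e+11 + 6.08e+09 + 2.92e+09) = 3.73e+05
Q = 1.09e+06, so δQ/Q = 3.73e+05/1.09e+06 = 0.341.

34.1%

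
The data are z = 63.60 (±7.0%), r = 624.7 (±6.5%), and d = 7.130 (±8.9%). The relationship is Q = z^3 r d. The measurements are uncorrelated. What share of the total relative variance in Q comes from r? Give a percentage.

(δQ/Q)² = (3·δz/z)² + (1·δr/r)² + (1·δd/d)²
  z term: (3×0.0700)² = 0.0441
  r term: (1×0.0650)² = 0.00423
  d term: (1×0.0890)² = 0.00792
Total = 0.0562. Share from r = 0.00423/0.0562 = 0.0751.

7.51%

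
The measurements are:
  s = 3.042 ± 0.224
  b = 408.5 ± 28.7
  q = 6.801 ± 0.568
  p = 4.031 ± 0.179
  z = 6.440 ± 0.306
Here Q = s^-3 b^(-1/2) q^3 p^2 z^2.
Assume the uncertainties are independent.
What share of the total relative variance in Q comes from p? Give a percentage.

6.08%

(δQ/Q)² = (-3·δs/s)² + (−½·δb/b)² + (3·δq/q)² + (2·δp/p)² + (2·δz/z)²
  s term: (-3×0.0736)² = 0.0488
  b term: (-0.5×0.0703)² = 0.00123
  q term: (3×0.0835)² = 0.0628
  p term: (2×0.0444)² = 0.00789
  z term: (2×0.0475)² = 0.00903
Total = 0.130. Share from p = 0.00789/0.130 = 0.0608.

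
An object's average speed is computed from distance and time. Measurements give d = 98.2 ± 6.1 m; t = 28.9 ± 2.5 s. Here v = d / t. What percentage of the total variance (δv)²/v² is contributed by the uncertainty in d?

34.0%

(δv/v)² = (1·δd/d)² + (-1·δt/t)²
  d term: (1×0.0621)² = 0.00386
  t term: (-1×0.0865)² = 0.00748
Total = 0.0113. Share from d = 0.00386/0.0113 = 0.340.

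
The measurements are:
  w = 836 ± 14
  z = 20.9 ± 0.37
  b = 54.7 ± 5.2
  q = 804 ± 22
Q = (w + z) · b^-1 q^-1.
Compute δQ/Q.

Let u = w + z = 857. δu = √(δw² + δz²) = √(196 + 0.137) = 14.0, so δu/u = 0.0163.
Q is then a monomial in u, b, q:
δQ/Q = √((δu/u)² + (-1·δb/b)² + (-1·δq/q)²) = √(0.000267 + 0.00904 + 0.000749) = 0.100

0.100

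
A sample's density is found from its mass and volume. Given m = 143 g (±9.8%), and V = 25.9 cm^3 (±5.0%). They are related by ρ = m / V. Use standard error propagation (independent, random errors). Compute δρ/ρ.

Products/powers → add relative errors in quadrature, weighted by exponent:
  (1·δm/m)² = (1×0.0980)² = 0.00960;  (-1·δV/V)² = (-1×0.0500)² = 0.00250
δρ/ρ = √(0.0121) = 0.110

0.110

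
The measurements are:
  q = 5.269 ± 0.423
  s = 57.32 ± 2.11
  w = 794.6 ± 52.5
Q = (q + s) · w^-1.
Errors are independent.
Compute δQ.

0.00587

Let u = q + s = 62.59. δu = √(δq² + δs²) = √(0.179 + 4.45) = 2.15, so δu/u = 0.0344.
Q is then a monomial in u, w:
δQ/Q = √((δu/u)² + (-1·δw/w)²) = √(0.00118 + 0.00437) = 0.0745
Q = 0.07877, so δQ = 0.0745 × 0.07877 = 0.00587.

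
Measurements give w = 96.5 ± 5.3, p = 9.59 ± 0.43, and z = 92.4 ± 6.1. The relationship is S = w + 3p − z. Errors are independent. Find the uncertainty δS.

Sums and differences: (δS)² = Σ (cᵢ δxᵢ)².
  (δw)² = 28.1;  (3·δp)² = 1.66;  (δz)² = 37.2
δS = √(67.0) = 8.18

8.18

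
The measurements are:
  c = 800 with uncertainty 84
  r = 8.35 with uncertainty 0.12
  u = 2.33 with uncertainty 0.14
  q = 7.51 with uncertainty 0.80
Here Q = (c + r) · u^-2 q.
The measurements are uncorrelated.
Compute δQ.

214

Let w = c + r = 808. δw = √(δc² + δr²) = √(7060 + 0.0144) = 84.0, so δw/w = 0.104.
Q is then a monomial in w, u, q:
δQ/Q = √((δw/w)² + (-2·δu/u)² + (1·δq/q)²) = √(0.0108 + 0.0144 + 0.0113) = 0.191
Q = 1120, so δQ = 0.191 × 1120 = 214.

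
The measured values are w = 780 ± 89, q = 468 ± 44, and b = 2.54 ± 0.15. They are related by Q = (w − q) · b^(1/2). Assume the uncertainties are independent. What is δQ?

Let u = w − q = 312. δu = √(δw² + δq²) = √(7920 + 1940) = 99.3, so δu/u = 0.318.
Q is then a monomial in u, b:
δQ/Q = √((δu/u)² + (½·δb/b)²) = √(0.101 + 0.000872) = 0.320
Q = 497, so δQ = 0.320 × 497 = 159.

159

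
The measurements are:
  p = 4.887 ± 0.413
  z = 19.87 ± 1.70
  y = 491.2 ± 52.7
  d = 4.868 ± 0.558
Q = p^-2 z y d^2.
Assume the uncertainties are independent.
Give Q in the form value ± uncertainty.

9684 ± 3060

For a monomial Q ∝ p^-2, z, y, d^2, fractional errors add in quadrature:
  (-2·δp/p)² = (-2×0.0845)² = 0.0286;  (1·δz/z)² = (1×0.0856)² = 0.00732;  (1·δy/y)² = (1×0.107)² = 0.0115;  (2·δd/d)² = (2×0.115)² = 0.0526
δQ/Q = √(0.1000) = 0.316
Q = 9684, so δQ = 0.316 × 9684 = 3060.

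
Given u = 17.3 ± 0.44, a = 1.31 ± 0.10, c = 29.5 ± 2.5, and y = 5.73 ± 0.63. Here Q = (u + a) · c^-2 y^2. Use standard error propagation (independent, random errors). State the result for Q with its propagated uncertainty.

0.702 ± 0.196

Let w = u + a = 18.6. δw = √(δu² + δa²) = √(0.194 + 0.0100) = 0.451, so δw/w = 0.0242.
Q is then a monomial in w, c, y:
δQ/Q = √((δw/w)² + (-2·δc/c)² + (2·δy/y)²) = √(0.000588 + 0.0287 + 0.0484) = 0.279
Q = 0.702, so δQ = 0.279 × 0.702 = 0.196.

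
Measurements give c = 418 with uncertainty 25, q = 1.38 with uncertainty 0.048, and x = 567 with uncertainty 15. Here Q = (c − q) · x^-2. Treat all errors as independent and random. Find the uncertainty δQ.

0.000104

Let u = c − q = 417. δu = √(δc² + δq²) = √(625 + 0.00230) = 25.0, so δu/u = 0.0600.
Q is then a monomial in u, x:
δQ/Q = √((δu/u)² + (-2·δx/x)²) = √(0.00360 + 0.00280) = 0.0800
Q = 0.00130, so δQ = 0.0800 × 0.00130 = 0.000104.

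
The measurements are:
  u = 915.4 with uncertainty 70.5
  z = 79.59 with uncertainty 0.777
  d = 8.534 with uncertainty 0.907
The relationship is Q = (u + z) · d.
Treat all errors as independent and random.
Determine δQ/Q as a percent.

Let w = u + z = 995.0. δw = √(δu² + δz²) = √(4970 + 0.604) = 70.5, so δw/w = 0.0709.
Q is then a monomial in w, d:
δQ/Q = √((δw/w)² + (1·δd/d)²) = √(0.00502 + 0.0113) = 0.128

12.8%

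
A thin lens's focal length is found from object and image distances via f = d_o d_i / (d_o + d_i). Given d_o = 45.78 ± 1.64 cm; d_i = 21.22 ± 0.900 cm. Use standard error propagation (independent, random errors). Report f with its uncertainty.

14.50 ± 0.451 cm

∂f/∂d_o = (d_i/(d_o+d_i))² = 0.100;  ∂f/∂d_i = (d_o/(d_o+d_i))² = 0.467
δf = √((∂f/∂d_o · δd_o)² + (∂f/∂d_i · δd_i)²) = √(0.0271 + 0.177) = 0.451 cm
f = 14.50 cm.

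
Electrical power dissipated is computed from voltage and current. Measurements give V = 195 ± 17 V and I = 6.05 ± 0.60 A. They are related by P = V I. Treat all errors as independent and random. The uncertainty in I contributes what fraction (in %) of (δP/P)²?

(δP/P)² = (1·δV/V)² + (1·δI/I)²
  V term: (1×0.0872)² = 0.00760
  I term: (1×0.0992)² = 0.00984
Total = 0.0174. Share from I = 0.00984/0.0174 = 0.564.

56.4%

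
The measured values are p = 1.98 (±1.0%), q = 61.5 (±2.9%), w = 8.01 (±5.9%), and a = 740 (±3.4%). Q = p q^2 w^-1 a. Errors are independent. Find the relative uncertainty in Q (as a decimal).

For a monomial Q ∝ p, q^2, w^-1, a, fractional errors add in quadrature:
  (1·δp/p)² = (1×0.0100)² = 0.000100;  (2·δq/q)² = (2×0.0290)² = 0.00336;  (-1·δw/w)² = (-1×0.0590)² = 0.00348;  (1·δa/a)² = (1×0.0340)² = 0.00116
δQ/Q = √(0.00810) = 0.0900

0.0900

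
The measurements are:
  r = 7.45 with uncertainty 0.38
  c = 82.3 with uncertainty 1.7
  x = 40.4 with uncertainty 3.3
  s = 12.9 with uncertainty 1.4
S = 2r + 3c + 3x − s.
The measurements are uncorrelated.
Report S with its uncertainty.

370 ± 11.2

Each term contributes (cᵢ δxᵢ)² to (δS)²:
  (2·δr)² = 0.578;  (3·δc)² = 26.0;  (3·δx)² = 98.0;  (δs)² = 1.96
δS = √(127) = 11.2
S = 370.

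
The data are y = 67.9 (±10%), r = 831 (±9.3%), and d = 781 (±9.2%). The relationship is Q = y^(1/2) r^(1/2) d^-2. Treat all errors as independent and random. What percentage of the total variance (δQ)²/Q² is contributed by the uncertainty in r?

(δQ/Q)² = (½·δy/y)² + (½·δr/r)² + (-2·δd/d)²
  y term: (0.5×0.100)² = 0.00250
  r term: (0.5×0.0930)² = 0.00216
  d term: (-2×0.0920)² = 0.0339
Total = 0.0385. Share from r = 0.00216/0.0385 = 0.0561.

5.61%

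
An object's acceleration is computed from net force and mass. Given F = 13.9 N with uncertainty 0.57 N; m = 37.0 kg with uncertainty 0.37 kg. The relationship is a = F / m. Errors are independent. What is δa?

Each factor contributes (exponent × relative error)² to (δa/a)²:
  (1·δF/F)² = (1×0.0410)² = 0.00168;  (-1·δm/m)² = (-1×0.0100)² = 0.000100
δa/a = √(0.00178) = 0.0422
a = 0.376 m/s^2, so δa = 0.0422 × 0.376 = 0.0159 m/s^2.

0.0159 m/s^2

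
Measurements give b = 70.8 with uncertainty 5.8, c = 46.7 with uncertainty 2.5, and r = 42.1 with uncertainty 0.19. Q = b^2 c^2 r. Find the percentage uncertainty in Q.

For a monomial Q ∝ b^2, c^2, r, fractional errors add in quadrature:
  (2·δb/b)² = (2×0.0819)² = 0.0268;  (2·δc/c)² = (2×0.0535)² = 0.0115;  (1·δr/r)² = (1×0.00451)² = 2.04e-05
δQ/Q = √(0.0383) = 0.196

19.6%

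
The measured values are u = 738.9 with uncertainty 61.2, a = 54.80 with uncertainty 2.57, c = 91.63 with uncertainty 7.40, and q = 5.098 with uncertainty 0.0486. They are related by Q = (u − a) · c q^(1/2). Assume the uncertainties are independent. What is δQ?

Let w = u − a = 684.1. δw = √(δu² + δa²) = √(3750 + 6.60) = 61.3, so δw/w = 0.0895.
Q is then a monomial in w, c, q:
δQ/Q = √((δw/w)² + (1·δc/c)² + (½·δq/q)²) = √(0.00802 + 0.00652 + 2.27e-05) = 0.121
Q = 141500, so δQ = 0.121 × 141500 = 17100.

17100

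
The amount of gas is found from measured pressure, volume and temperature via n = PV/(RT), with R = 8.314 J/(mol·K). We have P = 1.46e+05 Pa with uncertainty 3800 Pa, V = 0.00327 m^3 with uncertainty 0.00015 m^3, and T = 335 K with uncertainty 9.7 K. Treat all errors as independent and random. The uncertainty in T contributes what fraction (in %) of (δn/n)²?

(δn/n)² = (1·δP/P)² + (1·δV/V)² + (-1·δT/T)²
  P term: (1×0.0260)² = 0.000677
  V term: (1×0.0459)² = 0.00210
  T term: (-1×0.0290)² = 0.000838
Total = 0.00362. Share from T = 0.000838/0.00362 = 0.232.

23.2%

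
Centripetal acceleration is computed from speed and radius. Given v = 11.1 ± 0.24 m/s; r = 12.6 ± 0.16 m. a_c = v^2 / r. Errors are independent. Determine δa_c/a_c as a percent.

4.51%

Each factor contributes (exponent × relative error)² to (δa_c/a_c)²:
  (2·δv/v)² = (2×0.0216)² = 0.00187;  (-1·δr/r)² = (-1×0.0127)² = 0.000161
δa_c/a_c = √(0.00203) = 0.0451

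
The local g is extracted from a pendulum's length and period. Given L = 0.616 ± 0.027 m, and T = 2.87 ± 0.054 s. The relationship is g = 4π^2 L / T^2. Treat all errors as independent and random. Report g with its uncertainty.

Since g is a product/quotient, work with relative uncertainties:
  (1·δL/L)² = (1×0.0438)² = 0.00192;  (-2·δT/T)² = (-2×0.0188)² = 0.00142
δg/g = √(0.00334) = 0.0578
g = 2.95 m/s^2, so δg = 0.0578 × 2.95 = 0.171 m/s^2.

2.95 ± 0.171 m/s^2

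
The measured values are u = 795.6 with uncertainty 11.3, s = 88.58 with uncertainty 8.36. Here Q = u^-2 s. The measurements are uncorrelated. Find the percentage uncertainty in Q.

For a monomial Q ∝ u^-2, s, fractional errors add in quadrature:
  (-2·δu/u)² = (-2×0.0142)² = 0.000807;  (1·δs/s)² = (1×0.0944)² = 0.00891
δQ/Q = √(0.00971) = 0.0986

9.86%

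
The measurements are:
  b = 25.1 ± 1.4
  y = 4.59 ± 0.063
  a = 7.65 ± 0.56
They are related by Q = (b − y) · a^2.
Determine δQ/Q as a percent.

Let u = b − y = 20.5. δu = √(δb² + δy²) = √(1.96 + 0.00397) = 1.40, so δu/u = 0.0683.
Q is then a monomial in u, a:
δQ/Q = √((δu/u)² + (2·δa/a)²) = √(0.00467 + 0.0214) = 0.162

16.2%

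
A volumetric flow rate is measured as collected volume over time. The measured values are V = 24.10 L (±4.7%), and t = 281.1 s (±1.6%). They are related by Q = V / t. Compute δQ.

0.00426 L/s

Each factor contributes (exponent × relative error)² to (δQ/Q)²:
  (1·δV/V)² = (1×0.0470)² = 0.00221;  (-1·δt/t)² = (-1×0.0160)² = 0.000256
δQ/Q = √(0.00247) = 0.0496
Q = 0.08573 L/s, so δQ = 0.0496 × 0.08573 = 0.00426 L/s.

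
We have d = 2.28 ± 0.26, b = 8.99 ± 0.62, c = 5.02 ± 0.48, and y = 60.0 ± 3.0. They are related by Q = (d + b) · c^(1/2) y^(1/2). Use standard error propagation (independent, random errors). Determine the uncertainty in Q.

Let u = d + b = 11.3. δu = √(δd² + δb²) = √(0.0676 + 0.384) = 0.672, so δu/u = 0.0597.
Q is then a monomial in u, c, y:
δQ/Q = √((δu/u)² + (½·δc/c)² + (½·δy/y)²) = √(0.00356 + 0.00229 + 0.000625) = 0.0804
Q = 196, so δQ = 0.0804 × 196 = 15.7.

15.7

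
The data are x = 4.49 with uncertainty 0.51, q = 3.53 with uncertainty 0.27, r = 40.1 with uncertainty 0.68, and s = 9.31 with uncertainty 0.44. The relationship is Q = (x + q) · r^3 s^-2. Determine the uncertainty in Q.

Let u = x + q = 8.02. δu = √(δx² + δq²) = √(0.260 + 0.0729) = 0.577, so δu/u = 0.0720.
Q is then a monomial in u, r, s:
δQ/Q = √((δu/u)² + (3·δr/r)² + (-2·δs/s)²) = √(0.00518 + 0.00259 + 0.00893) = 0.129
Q = 5970, so δQ = 0.129 × 5970 = 771.

771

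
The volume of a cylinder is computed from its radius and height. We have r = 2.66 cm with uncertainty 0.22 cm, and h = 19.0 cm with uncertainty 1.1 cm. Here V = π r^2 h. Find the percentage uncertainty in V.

Since V is a product/quotient, work with relative uncertainties:
  (2·δr/r)² = (2×0.0827)² = 0.0274;  (1·δh/h)² = (1×0.0579)² = 0.00335
δV/V = √(0.0307) = 0.175

17.5%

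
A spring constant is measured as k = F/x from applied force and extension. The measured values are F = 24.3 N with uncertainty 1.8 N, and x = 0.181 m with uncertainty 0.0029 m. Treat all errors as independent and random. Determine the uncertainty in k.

10.2 N/m

Since k is a product/quotient, work with relative uncertainties:
  (1·δF/F)² = (1×0.0741)² = 0.00549;  (-1·δx/x)² = (-1×0.0160)² = 0.000257
δk/k = √(0.00574) = 0.0758
k = 134 N/m, so δk = 0.0758 × 134 = 10.2 N/m.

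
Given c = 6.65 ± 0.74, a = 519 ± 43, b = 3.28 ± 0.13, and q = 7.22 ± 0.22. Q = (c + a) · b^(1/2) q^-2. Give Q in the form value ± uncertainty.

Let u = c + a = 526. δu = √(δc² + δa²) = √(0.548 + 1850) = 43.0, so δu/u = 0.0818.
Q is then a monomial in u, b, q:
δQ/Q = √((δu/u)² + (½·δb/b)² + (-2·δq/q)²) = √(0.00669 + 0.000393 + 0.00371) = 0.104
Q = 18.3, so δQ = 0.104 × 18.3 = 1.90.

18.3 ± 1.90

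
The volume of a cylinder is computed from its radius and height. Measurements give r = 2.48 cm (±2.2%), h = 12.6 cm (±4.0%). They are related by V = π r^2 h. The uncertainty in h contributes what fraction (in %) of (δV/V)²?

(δV/V)² = (2·δr/r)² + (1·δh/h)²
  r term: (2×0.0220)² = 0.00194
  h term: (1×0.0400)² = 0.00160
Total = 0.00354. Share from h = 0.00160/0.00354 = 0.452.

45.2%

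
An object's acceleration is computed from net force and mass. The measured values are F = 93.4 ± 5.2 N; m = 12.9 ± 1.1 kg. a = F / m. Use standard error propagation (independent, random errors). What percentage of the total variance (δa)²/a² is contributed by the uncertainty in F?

(δa/a)² = (1·δF/F)² + (-1·δm/m)²
  F term: (1×0.0557)² = 0.00310
  m term: (-1×0.0853)² = 0.00727
Total = 0.0104. Share from F = 0.00310/0.0104 = 0.299.

29.9%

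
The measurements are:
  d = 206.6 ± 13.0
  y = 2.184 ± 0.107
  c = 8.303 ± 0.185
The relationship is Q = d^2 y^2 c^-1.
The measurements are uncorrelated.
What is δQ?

3950

Since Q is a product/quotient, work with relative uncertainties:
  (2·δd/d)² = (2×0.0629)² = 0.0158;  (2·δy/y)² = (2×0.0490)² = 0.00960;  (-1·δc/c)² = (-1×0.0223)² = 0.000496
δQ/Q = √(0.0259) = 0.161
Q = 24520, so δQ = 0.161 × 24520 = 3950.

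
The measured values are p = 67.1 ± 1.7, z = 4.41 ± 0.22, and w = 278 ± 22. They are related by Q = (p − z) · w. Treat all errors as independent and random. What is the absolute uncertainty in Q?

1460

Let u = p − z = 62.7. δu = √(δp² + δz²) = √(2.89 + 0.0484) = 1.71, so δu/u = 0.0273.
Q is then a monomial in u, w:
δQ/Q = √((δu/u)² + (1·δw/w)²) = √(0.000748 + 0.00626) = 0.0837
Q = 17400, so δQ = 0.0837 × 17400 = 1460.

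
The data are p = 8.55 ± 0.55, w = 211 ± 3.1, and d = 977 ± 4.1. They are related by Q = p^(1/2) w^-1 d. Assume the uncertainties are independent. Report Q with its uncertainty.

For a monomial Q ∝ p^(1/2), w^-1, d, fractional errors add in quadrature:
  (½·δp/p)² = (0.5×0.0643)² = 0.00103;  (-1·δw/w)² = (-1×0.0147)² = 0.000216;  (1·δd/d)² = (1×0.00420)² = 1.76e-05
δQ/Q = √(0.00127) = 0.0356
Q = 13.5, so δQ = 0.0356 × 13.5 = 0.482.

13.5 ± 0.482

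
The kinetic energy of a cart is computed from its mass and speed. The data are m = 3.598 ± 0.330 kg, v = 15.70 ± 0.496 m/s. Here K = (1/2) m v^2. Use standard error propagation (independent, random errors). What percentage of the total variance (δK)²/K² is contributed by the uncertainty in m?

67.8%

(δK/K)² = (1·δm/m)² + (2·δv/v)²
  m term: (1×0.0917)² = 0.00841
  v term: (2×0.0316)² = 0.00399
Total = 0.0124. Share from m = 0.00841/0.0124 = 0.678.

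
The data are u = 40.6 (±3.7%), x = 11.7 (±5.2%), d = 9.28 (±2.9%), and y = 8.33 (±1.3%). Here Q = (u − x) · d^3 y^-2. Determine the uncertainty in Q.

35.5

Let w = u − x = 28.9. δw = √(δu² + δx²) = √(2.26 + 0.370) = 1.62, so δw/w = 0.0561.
Q is then a monomial in w, d, y:
δQ/Q = √((δw/w)² + (3·δd/d)² + (-2·δy/y)²) = √(0.00315 + 0.00757 + 0.000676) = 0.107
Q = 333, so δQ = 0.107 × 333 = 35.5.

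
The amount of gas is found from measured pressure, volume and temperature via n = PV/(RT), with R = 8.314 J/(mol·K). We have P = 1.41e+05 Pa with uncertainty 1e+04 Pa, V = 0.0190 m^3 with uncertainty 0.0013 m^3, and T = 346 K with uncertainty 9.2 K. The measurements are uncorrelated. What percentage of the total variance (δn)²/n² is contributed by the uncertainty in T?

6.79%

(δn/n)² = (1·δP/P)² + (1·δV/V)² + (-1·δT/T)²
  P term: (1×0.0709)² = 0.00503
  V term: (1×0.0684)² = 0.00468
  T term: (-1×0.0266)² = 0.000707
Total = 0.0104. Share from T = 0.000707/0.0104 = 0.0679.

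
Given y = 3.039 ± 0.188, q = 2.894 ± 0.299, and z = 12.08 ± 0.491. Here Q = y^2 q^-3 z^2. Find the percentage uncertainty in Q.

Each factor contributes (exponent × relative error)² to (δQ/Q)²:
  (2·δy/y)² = (2×0.0619)² = 0.0153;  (-3·δq/q)² = (-3×0.103)² = 0.0961;  (2·δz/z)² = (2×0.0406)² = 0.00661
δQ/Q = √(0.118) = 0.343

34.3%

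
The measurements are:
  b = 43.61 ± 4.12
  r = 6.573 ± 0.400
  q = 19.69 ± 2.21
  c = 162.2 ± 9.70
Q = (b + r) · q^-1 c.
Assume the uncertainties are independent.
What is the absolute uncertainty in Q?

Let u = b + r = 50.18. δu = √(δb² + δr²) = √(17.0 + 0.160) = 4.14, so δu/u = 0.0825.
Q is then a monomial in u, q, c:
δQ/Q = √((δu/u)² + (-1·δq/q)² + (1·δc/c)²) = √(0.00680 + 0.0126 + 0.00358) = 0.152
Q = 413.4, so δQ = 0.152 × 413.4 = 62.7.

62.7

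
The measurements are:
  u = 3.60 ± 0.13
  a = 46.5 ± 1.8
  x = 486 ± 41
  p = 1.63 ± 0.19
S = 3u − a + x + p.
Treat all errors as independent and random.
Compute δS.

41.0

Sums and differences: (δS)² = Σ (cᵢ δxᵢ)².
  (3·δu)² = 0.152;  (δa)² = 3.24;  (δx)² = 1680;  (δp)² = 0.0361
δS = √(1680) = 41.0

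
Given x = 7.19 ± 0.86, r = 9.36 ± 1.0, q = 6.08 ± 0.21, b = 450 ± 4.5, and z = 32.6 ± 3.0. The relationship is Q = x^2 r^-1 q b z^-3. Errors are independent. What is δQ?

0.167

Each factor contributes (exponent × relative error)² to (δQ/Q)²:
  (2·δx/x)² = (2×0.120)² = 0.0572;  (-1·δr/r)² = (-1×0.107)² = 0.0114;  (1·δq/q)² = (1×0.0345)² = 0.00119;  (1·δb/b)² = (1×0.0100)² = 0.000100;  (-3·δz/z)² = (-3×0.0920)² = 0.0762
δQ/Q = √(0.146) = 0.382
Q = 0.436, so δQ = 0.382 × 0.436 = 0.167.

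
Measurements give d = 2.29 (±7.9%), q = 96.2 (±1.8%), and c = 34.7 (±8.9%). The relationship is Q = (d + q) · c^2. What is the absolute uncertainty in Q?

21200

Let u = d + q = 98.5. δu = √(δd² + δq²) = √(0.0327 + 3.00) = 1.74, so δu/u = 0.0177.
Q is then a monomial in u, c:
δQ/Q = √((δu/u)² + (2·δc/c)²) = √(0.000312 + 0.0317) = 0.179
Q = 1.19e+05, so δQ = 0.179 × 1.19e+05 = 21200.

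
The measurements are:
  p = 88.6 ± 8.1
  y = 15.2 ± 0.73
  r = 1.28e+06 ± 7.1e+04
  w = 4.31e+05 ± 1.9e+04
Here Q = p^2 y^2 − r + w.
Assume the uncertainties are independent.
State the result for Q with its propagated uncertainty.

Let h = p^2·y^2 = 1.81e+06. δh/h = √((2·δp/p)² + (2·δy/y)²) = √(0.0334 + 0.00923) = 0.207, so δh = 3.75e+05.
Q = h − r + w: δQ = √(δh² + δr² + δw²) = √(1.4e+11 + 5.04e+09 + 3.61e+08) = 3.82e+05
Q = 9.65e+05.

(9.65 ± 3.82) × 10^5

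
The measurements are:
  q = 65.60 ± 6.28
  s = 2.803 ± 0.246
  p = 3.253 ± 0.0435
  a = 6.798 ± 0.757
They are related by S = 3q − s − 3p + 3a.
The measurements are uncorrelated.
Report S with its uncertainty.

For a sum/difference, combine absolute errors in quadrature:
  (3·δq)² = 355;  (δs)² = 0.0605;  (3·δp)² = 0.0170;  (3·δa)² = 5.16
δS = √(360) = 19.0
S = 204.6.

204.6 ± 19.0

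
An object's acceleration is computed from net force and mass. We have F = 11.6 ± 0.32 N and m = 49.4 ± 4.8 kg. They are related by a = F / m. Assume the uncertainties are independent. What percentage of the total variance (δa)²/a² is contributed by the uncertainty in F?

(δa/a)² = (1·δF/F)² + (-1·δm/m)²
  F term: (1×0.0276)² = 0.000761
  m term: (-1×0.0972)² = 0.00944
Total = 0.0102. Share from F = 0.000761/0.0102 = 0.0746.

7.46%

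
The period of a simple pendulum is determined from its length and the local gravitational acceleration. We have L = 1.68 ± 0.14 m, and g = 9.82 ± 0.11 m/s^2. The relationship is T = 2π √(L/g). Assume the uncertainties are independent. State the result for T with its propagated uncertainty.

T is a product of powers, so relative uncertainties combine in quadrature:
  (½·δL/L)² = (0.5×0.0833)² = 0.00174;  (−½·δg/g)² = (-0.5×0.0112)² = 3.14e-05
δT/T = √(0.00177) = 0.0420
T = 2.60 s, so δT = 0.0420 × 2.60 = 0.109 s.

2.60 ± 0.109 s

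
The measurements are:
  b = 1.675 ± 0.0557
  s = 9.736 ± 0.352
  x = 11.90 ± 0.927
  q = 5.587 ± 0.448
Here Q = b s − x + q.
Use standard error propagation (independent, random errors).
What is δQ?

1.30

Let p = b·s = 16.31. δp/p = √((1·δb/b)² + (1·δs/s)²) = √(0.00111 + 0.00131) = 0.0491, so δp = 0.801.
Q = p − x + q: δQ = √(δp² + δx² + δq²) = √(0.642 + 0.859 + 0.201) = 1.30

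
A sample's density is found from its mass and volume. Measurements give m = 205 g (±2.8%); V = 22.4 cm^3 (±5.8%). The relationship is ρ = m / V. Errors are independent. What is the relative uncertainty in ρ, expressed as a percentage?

6.44%

Relative error in a monomial: (δρ/ρ)² = Σ (nᵢ · δxᵢ/xᵢ)².
  (1·δm/m)² = (1×0.0280)² = 0.000784;  (-1·δV/V)² = (-1×0.0580)² = 0.00336
δρ/ρ = √(0.00415) = 0.0644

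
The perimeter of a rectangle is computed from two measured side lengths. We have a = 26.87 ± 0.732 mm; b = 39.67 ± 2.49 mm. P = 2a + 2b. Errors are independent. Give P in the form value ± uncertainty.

P is a linear combination, so absolute uncertainties add in quadrature:
  (2·δa)² = 2.14;  (2·δb)² = 24.8
δP = √(26.9) = 5.19 mm
P = 133.1 mm.

133.1 ± 5.19 mm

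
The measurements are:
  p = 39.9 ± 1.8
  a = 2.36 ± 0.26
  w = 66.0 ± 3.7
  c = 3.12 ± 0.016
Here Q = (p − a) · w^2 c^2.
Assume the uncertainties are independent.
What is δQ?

1.95e+05

Let u = p − a = 37.5. δu = √(δp² + δa²) = √(3.24 + 0.0676) = 1.82, so δu/u = 0.0484.
Q is then a monomial in u, w, c:
δQ/Q = √((δu/u)² + (2·δw/w)² + (2·δc/c)²) = √(0.00235 + 0.0126 + 0.000105) = 0.123
Q = 1.59e+06, so δQ = 0.123 × 1.59e+06 = 1.95e+05.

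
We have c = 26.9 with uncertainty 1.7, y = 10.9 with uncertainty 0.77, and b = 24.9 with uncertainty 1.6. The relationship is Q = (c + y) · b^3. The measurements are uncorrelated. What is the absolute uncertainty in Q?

1.16e+05

Let u = c + y = 37.8. δu = √(δc² + δy²) = √(2.89 + 0.593) = 1.87, so δu/u = 0.0494.
Q is then a monomial in u, b:
δQ/Q = √((δu/u)² + (3·δb/b)²) = √(0.00244 + 0.0372) = 0.199
Q = 5.84e+05, so δQ = 0.199 × 5.84e+05 = 1.16e+05.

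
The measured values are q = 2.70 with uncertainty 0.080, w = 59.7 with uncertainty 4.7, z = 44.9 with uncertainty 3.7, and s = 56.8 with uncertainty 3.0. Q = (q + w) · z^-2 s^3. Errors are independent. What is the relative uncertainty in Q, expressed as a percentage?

24.1%

Let u = q + w = 62.4. δu = √(δq² + δw²) = √(0.00640 + 22.1) = 4.70, so δu/u = 0.0753.
Q is then a monomial in u, z, s:
δQ/Q = √((δu/u)² + (-2·δz/z)² + (3·δs/s)²) = √(0.00567 + 0.0272 + 0.0251) = 0.241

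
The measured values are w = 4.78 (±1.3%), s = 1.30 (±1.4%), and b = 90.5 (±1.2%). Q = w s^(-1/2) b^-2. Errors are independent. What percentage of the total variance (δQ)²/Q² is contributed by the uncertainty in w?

21.3%

(δQ/Q)² = (1·δw/w)² + (−½·δs/s)² + (-2·δb/b)²
  w term: (1×0.0130)² = 0.000169
  s term: (-0.5×0.0140)² = 4.9e-05
  b term: (-2×0.0120)² = 0.000576
Total = 0.000794. Share from w = 0.000169/0.000794 = 0.213.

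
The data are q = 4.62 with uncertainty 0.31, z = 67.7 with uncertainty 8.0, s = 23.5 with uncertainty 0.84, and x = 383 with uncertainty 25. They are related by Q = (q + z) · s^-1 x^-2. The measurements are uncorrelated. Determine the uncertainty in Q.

Let u = q + z = 72.3. δu = √(δq² + δz²) = √(0.0961 + 64.0) = 8.01, so δu/u = 0.111.
Q is then a monomial in u, s, x:
δQ/Q = √((δu/u)² + (-1·δs/s)² + (-2·δx/x)²) = √(0.0123 + 0.00128 + 0.0170) = 0.175
Q = 2.1e-05, so δQ = 0.175 × 2.1e-05 = 3.67e-06.

3.67e-06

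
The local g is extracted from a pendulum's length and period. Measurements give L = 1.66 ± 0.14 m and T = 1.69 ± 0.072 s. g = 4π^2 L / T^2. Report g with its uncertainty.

22.9 ± 2.75 m/s^2

Relative error in a monomial: (δg/g)² = Σ (nᵢ · δxᵢ/xᵢ)².
  (1·δL/L)² = (1×0.0843)² = 0.00711;  (-2·δT/T)² = (-2×0.0426)² = 0.00726
δg/g = √(0.0144) = 0.120
g = 22.9 m/s^2, so δg = 0.120 × 22.9 = 2.75 m/s^2.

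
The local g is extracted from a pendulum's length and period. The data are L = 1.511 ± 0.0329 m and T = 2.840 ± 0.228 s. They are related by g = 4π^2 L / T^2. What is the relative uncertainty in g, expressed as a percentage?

For a monomial g ∝ L, T^-2, fractional errors add in quadrature:
  (1·δL/L)² = (1×0.0218)² = 0.000474;  (-2·δT/T)² = (-2×0.0803)² = 0.0258
δg/g = √(0.0263) = 0.162

16.2%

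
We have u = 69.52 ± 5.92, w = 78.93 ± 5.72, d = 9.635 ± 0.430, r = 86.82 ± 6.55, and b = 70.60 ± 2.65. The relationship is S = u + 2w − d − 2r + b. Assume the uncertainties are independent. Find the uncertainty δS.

18.6

S is a linear combination, so absolute uncertainties add in quadrature:
  (δu)² = 35.0;  (2·δw)² = 131;  (δd)² = 0.185;  (2·δr)² = 172;  (δb)² = 7.02
δS = √(345) = 18.6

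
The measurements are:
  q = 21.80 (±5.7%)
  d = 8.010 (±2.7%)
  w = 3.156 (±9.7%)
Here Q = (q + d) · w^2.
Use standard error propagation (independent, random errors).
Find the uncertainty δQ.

59.0

Let u = q + d = 29.81. δu = √(δq² + δd²) = √(1.54 + 0.0468) = 1.26, so δu/u = 0.0423.
Q is then a monomial in u, w:
δQ/Q = √((δu/u)² + (2·δw/w)²) = √(0.00179 + 0.0376) = 0.199
Q = 296.9, so δQ = 0.199 × 296.9 = 59.0.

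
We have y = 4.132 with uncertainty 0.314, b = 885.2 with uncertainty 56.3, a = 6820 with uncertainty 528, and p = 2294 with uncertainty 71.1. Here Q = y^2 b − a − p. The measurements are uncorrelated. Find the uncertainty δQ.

Let w = y^2·b = 15110. δw/w = √((2·δy/y)² + (1·δb/b)²) = √(0.0231 + 0.00405) = 0.165, so δw = 2490.
Q = w − a − p: δQ = √(δw² + δa² + δp²) = √(6.2e+06 + 2.79e+05 + 5060) = 2550

2550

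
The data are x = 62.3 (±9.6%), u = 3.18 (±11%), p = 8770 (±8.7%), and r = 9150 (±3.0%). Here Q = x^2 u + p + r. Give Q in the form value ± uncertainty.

30300 ± 2850

Let w = x^2·u = 12300. δw/w = √((2·δx/x)² + (1·δu/u)²) = √(0.0369 + 0.0121) = 0.221, so δw = 2730.
Q = w + p + r: δQ = √(δw² + δp² + δr²) = √(7.46e+06 + 5.82e+05 + 75400) = 2850
Q = 30300.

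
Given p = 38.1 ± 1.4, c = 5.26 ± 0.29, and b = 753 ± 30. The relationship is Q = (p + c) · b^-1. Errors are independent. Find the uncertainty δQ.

Let u = p + c = 43.4. δu = √(δp² + δc²) = √(1.96 + 0.0841) = 1.43, so δu/u = 0.0330.
Q is then a monomial in u, b:
δQ/Q = √((δu/u)² + (-1·δb/b)²) = √(0.00109 + 0.00159) = 0.0517
Q = 0.0576, so δQ = 0.0517 × 0.0576 = 0.00298.

0.00298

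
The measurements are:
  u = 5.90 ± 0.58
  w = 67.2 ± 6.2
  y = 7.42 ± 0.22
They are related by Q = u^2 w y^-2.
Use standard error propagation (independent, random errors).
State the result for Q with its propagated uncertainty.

42.5 ± 9.57

For a monomial Q ∝ u^2, w, y^-2, fractional errors add in quadrature:
  (2·δu/u)² = (2×0.0983)² = 0.0387;  (1·δw/w)² = (1×0.0923)² = 0.00851;  (-2·δy/y)² = (-2×0.0296)² = 0.00352
δQ/Q = √(0.0507) = 0.225
Q = 42.5, so δQ = 0.225 × 42.5 = 9.57.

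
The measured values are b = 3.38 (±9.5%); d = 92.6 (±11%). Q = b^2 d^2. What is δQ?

Q is a product of powers, so relative uncertainties combine in quadrature:
  (2·δb/b)² = (2×0.0950)² = 0.0361;  (2·δd/d)² = (2×0.110)² = 0.0484
δQ/Q = √(0.0845) = 0.291
Q = 98000, so δQ = 0.291 × 98000 = 28500.

28500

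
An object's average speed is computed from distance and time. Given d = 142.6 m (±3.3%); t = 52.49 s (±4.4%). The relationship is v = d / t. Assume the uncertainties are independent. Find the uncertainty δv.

0.149 m/s

Products/powers → add relative errors in quadrature, weighted by exponent:
  (1·δd/d)² = (1×0.0330)² = 0.00109;  (-1·δt/t)² = (-1×0.0440)² = 0.00194
δv/v = √(0.00303) = 0.0550
v = 2.717 m/s, so δv = 0.0550 × 2.717 = 0.149 m/s.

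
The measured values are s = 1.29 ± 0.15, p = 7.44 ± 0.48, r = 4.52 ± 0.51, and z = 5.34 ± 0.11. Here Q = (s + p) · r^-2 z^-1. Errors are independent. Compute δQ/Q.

Let u = s + p = 8.73. δu = √(δs² + δp²) = √(0.0225 + 0.230) = 0.503, so δu/u = 0.0576.
Q is then a monomial in u, r, z:
δQ/Q = √((δu/u)² + (-2·δr/r)² + (-1·δz/z)²) = √(0.00332 + 0.0509 + 0.000424) = 0.234

0.234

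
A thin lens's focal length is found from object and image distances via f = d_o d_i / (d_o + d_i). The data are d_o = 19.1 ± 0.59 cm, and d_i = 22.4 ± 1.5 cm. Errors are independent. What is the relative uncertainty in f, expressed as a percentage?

∂f/∂d_o = (d_i/(d_o+d_i))² = 0.291;  ∂f/∂d_i = (d_o/(d_o+d_i))² = 0.212
δf = √((∂f/∂d_o · δd_o)² + (∂f/∂d_i · δd_i)²) = √(0.0295 + 0.101) = 0.361 cm
f = 10.3 cm, so δf/f = 0.361/10.3 = 0.0350.

3.50%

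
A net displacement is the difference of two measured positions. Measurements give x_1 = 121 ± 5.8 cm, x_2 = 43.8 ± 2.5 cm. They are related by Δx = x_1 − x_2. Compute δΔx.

Each term contributes (cᵢ δxᵢ)² to (δΔx)²:
  (δx_1)² = 33.6;  (δx_2)² = 6.25
δΔx = √(39.9) = 6.32 cm

6.32 cm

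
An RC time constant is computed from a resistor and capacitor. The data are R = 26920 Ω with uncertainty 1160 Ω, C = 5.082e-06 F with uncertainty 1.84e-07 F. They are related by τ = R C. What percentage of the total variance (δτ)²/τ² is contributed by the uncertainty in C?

(δτ/τ)² = (1·δR/R)² + (1·δC/C)²
  R term: (1×0.0431)² = 0.00186
  C term: (1×0.0362)² = 0.00131
Total = 0.00317. Share from C = 0.00131/0.00317 = 0.414.

41.4%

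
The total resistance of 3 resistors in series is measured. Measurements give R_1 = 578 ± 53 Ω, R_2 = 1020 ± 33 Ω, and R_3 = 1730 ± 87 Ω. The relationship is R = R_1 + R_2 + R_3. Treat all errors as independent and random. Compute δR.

107 Ω

For a sum/difference, combine absolute errors in quadrature:
  (δR_1)² = 2810;  (δR_2)² = 1090;  (δR_3)² = 7570
δR = √(11500) = 107 Ω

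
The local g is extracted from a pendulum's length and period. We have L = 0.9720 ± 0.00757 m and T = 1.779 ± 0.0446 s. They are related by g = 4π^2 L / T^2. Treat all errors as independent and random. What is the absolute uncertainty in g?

Relative error in a monomial: (δg/g)² = Σ (nᵢ · δxᵢ/xᵢ)².
  (1·δL/L)² = (1×0.00779)² = 6.07e-05;  (-2·δT/T)² = (-2×0.0251)² = 0.00251
δg/g = √(0.00257) = 0.0507
g = 12.12 m/s^2, so δg = 0.0507 × 12.12 = 0.615 m/s^2.

0.615 m/s^2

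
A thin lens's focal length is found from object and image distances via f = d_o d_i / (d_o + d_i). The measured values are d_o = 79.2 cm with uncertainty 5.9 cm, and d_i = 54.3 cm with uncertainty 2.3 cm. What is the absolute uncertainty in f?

1.27 cm

∂f/∂d_o = (d_i/(d_o+d_i))² = 0.165;  ∂f/∂d_i = (d_o/(d_o+d_i))² = 0.352
δf = √((∂f/∂d_o · δd_o)² + (∂f/∂d_i · δd_i)²) = √(0.953 + 0.655) = 1.27 cm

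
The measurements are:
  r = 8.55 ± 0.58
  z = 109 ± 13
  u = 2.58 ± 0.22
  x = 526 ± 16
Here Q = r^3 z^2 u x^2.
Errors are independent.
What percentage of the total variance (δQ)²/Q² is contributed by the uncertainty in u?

6.65%

(δQ/Q)² = (3·δr/r)² + (2·δz/z)² + (1·δu/u)² + (2·δx/x)²
  r term: (3×0.0678)² = 0.0414
  z term: (2×0.119)² = 0.0569
  u term: (1×0.0853)² = 0.00727
  x term: (2×0.0304)² = 0.00370
Total = 0.109. Share from u = 0.00727/0.109 = 0.0665.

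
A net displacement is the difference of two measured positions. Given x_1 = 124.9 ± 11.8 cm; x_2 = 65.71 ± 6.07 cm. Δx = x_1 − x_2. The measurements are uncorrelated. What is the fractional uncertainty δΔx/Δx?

0.224

Absolute uncertainties add in quadrature for a linear combination:
  (δx_1)² = 139;  (δx_2)² = 36.8
δΔx = √(176) = 13.3 cm
Δx = 59.19 cm, so δΔx/Δx = 13.3/59.19 = 0.224.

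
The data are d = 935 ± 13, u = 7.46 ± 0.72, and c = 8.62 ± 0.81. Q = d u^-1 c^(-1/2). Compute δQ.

4.62

Products/powers → add relative errors in quadrature, weighted by exponent:
  (1·δd/d)² = (1×0.0139)² = 0.000193;  (-1·δu/u)² = (-1×0.0965)² = 0.00932;  (−½·δc/c)² = (-0.5×0.0940)² = 0.00221
δQ/Q = √(0.0117) = 0.108
Q = 42.7, so δQ = 0.108 × 42.7 = 4.62.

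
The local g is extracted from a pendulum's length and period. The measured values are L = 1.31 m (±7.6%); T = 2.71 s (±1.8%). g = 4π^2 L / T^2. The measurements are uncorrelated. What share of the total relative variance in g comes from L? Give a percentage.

81.7%

(δg/g)² = (1·δL/L)² + (-2·δT/T)²
  L term: (1×0.0760)² = 0.00578
  T term: (-2×0.0180)² = 0.00130
Total = 0.00707. Share from L = 0.00578/0.00707 = 0.817.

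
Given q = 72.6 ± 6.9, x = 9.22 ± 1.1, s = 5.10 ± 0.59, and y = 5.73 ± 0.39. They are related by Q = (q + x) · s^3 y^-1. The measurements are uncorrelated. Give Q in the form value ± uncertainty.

1890 ± 689

Let u = q + x = 81.8. δu = √(δq² + δx²) = √(47.6 + 1.21) = 6.99, so δu/u = 0.0854.
Q is then a monomial in u, s, y:
δQ/Q = √((δu/u)² + (3·δs/s)² + (-1·δy/y)²) = √(0.00729 + 0.120 + 0.00463) = 0.364
Q = 1890, so δQ = 0.364 × 1890 = 689.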